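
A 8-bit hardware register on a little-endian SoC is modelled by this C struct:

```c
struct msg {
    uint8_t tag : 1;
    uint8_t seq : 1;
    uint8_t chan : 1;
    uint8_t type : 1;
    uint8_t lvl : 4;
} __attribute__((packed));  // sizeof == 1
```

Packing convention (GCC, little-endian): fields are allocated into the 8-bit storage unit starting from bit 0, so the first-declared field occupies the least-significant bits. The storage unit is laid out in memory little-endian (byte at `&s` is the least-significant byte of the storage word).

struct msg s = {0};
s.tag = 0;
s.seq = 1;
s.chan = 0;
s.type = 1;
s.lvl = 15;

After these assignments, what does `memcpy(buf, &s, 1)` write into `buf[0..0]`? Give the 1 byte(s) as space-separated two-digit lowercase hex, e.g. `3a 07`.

fa

tag (1b) val=0 bits=0x0 at bit 0: 0x00
seq (1b) val=1 bits=0x1 at bit 1: 0x02
chan (1b) val=0 bits=0x0 at bit 2: 0x02
type (1b) val=1 bits=0x1 at bit 3: 0x0a
lvl (4b) val=15 bits=0xf at bit 4: 0xfa
word = 0xfa → little-endian bytes:
  [0]=0xfa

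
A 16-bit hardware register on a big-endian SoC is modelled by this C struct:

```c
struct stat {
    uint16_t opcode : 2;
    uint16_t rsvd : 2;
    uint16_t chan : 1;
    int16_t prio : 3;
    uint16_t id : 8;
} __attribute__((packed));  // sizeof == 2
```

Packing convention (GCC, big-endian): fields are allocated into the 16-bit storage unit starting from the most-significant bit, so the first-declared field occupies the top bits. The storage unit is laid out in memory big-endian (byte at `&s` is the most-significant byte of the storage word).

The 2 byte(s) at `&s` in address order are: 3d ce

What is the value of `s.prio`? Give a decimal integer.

-3

[0]=0x3d [1]=0xce (big-endian) → word 0x3dce
opcode:2 @ bit 14 → (0x3dce>>14)&0x3 = 0x0
rsvd:2 @ bit 12 → (0x3dce>>12)&0x3 = 0x3
chan:1 @ bit 11 → (0x3dce>>11)&0x1 = 0x1
prio:3 @ bit 8 → (0x3dce>>8)&0x7 = 0x5  ←
id:8 @ bit 0 → (0x3dce>>0)&0xff = 0xce
prio signed 3b, MSB=1: 5 - 8 = -3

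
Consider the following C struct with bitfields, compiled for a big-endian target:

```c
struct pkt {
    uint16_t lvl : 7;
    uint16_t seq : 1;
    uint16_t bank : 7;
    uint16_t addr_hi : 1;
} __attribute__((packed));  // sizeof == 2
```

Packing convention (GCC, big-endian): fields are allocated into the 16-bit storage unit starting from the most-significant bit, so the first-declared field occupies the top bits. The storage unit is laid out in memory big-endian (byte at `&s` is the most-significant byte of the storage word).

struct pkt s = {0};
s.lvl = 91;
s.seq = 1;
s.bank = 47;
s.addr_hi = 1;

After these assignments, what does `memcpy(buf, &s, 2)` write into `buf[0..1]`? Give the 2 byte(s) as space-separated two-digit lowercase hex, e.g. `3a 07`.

b7 5f

lvl (7b) val=91 bits=0x5b at bit 9: 0xb600
seq (1b) val=1 bits=0x1 at bit 8: 0xb700
bank (7b) val=47 bits=0x2f at bit 1: 0xb75e
addr_hi (1b) val=1 bits=0x1 at bit 0: 0xb75f
word = 0xb75f → big-endian bytes:
  [0]=0xb7  [1]=0x5f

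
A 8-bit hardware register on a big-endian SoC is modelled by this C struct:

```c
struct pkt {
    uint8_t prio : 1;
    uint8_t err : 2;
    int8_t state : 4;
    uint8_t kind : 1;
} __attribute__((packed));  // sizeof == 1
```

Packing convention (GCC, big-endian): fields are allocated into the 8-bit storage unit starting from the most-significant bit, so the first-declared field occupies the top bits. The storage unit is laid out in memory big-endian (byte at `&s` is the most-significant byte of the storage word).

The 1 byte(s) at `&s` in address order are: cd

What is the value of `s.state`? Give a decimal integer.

6

[0]=0xcd (big-endian) → word 0xcd
prio [7+:1] = (word>>7) & 0x1 = 1
err [5+:2] = (word>>5) & 0x3 = 2
state [1+:4] = (word>>1) & 0xf = 6  ←
kind [0+:1] = (word>>0) & 0x1 = 1
state signed 4b, MSB=0: value = 6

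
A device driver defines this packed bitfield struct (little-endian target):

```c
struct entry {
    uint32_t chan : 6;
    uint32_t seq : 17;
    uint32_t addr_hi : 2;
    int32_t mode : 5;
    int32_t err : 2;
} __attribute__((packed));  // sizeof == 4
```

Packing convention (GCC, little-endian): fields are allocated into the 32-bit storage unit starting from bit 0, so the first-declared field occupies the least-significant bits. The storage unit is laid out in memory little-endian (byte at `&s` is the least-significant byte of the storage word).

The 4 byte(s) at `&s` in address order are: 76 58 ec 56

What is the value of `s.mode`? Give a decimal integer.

11

[0]=0x76 [1]=0x58 [2]=0xec [3]=0x56 (little-endian) → word 0x56ec5876
chan [0+:6] = (word>>0) & 0x3f = 54
seq [6+:17] = (word>>6) & 0x1ffff = 110945
addr_hi [23+:2] = (word>>23) & 0x3 = 1
mode [25+:5] = (word>>25) & 0x1f = 11  ←
err [30+:2] = (word>>30) & 0x3 = 1
mode signed 5b, MSB=0: value = 11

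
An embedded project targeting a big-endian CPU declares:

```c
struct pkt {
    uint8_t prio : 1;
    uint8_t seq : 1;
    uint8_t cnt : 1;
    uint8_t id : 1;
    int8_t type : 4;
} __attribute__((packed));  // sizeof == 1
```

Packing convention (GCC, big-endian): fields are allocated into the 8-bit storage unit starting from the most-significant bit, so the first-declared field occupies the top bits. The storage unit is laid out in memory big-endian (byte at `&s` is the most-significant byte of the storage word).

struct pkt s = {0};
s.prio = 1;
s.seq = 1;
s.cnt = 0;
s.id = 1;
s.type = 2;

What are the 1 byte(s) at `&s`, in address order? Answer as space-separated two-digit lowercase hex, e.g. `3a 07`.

prio:1 = 1 → 0x1 << 7 → word 0x80
seq:1 = 1 → 0x1 << 6 → word 0xc0
cnt:1 = 0 → 0x0 << 5 → word 0xc0
id:1 = 1 → 0x1 << 4 → word 0xd0
type:4 = 2 → 0x2 << 0 → word 0xd2
word = 0xd2 → big-endian bytes:
  [0]=0xd2

d2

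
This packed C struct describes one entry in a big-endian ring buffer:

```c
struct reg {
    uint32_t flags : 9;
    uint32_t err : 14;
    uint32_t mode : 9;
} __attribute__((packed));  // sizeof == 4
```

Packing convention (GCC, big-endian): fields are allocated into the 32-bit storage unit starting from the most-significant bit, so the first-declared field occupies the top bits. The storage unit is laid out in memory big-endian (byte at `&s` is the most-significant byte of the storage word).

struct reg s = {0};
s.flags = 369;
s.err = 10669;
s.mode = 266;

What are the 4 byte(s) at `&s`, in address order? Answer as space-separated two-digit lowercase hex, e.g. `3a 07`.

b8 d3 5b 0a

flags (9b) val=369 bits=0x171 at bit 23: 0xb8800000
err (14b) val=10669 bits=0x29ad at bit 9: 0xb8d35a00
mode (9b) val=266 bits=0x10a at bit 0: 0xb8d35b0a
word = 0xb8d35b0a → big-endian bytes:
  [0]=0xb8  [1]=0xd3  [2]=0x5b  [3]=0x0a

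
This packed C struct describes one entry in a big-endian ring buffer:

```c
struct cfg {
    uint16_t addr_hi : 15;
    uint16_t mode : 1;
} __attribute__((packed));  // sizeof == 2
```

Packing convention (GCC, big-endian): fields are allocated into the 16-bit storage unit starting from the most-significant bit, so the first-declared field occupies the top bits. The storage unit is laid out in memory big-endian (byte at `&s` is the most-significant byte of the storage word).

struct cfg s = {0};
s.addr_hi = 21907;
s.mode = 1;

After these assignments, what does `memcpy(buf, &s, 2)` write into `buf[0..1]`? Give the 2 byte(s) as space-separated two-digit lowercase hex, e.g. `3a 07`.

ab 27

addr_hi (15b) val=21907 bits=0x5593 at bit 1: 0xab26
mode (1b) val=1 bits=0x1 at bit 0: 0xab27
word = 0xab27 → big-endian bytes:
  [0]=0xab  [1]=0x27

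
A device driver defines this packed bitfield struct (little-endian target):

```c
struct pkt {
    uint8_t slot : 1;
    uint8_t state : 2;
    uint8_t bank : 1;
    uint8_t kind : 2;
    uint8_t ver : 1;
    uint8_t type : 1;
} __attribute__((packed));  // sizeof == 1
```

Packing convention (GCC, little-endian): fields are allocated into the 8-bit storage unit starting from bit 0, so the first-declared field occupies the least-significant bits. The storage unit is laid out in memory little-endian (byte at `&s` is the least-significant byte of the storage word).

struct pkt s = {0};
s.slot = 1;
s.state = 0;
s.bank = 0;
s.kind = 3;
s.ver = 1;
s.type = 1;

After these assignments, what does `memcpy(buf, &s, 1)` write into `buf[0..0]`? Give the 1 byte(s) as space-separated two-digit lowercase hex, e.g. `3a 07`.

f1

slot:1 = 1 → 0x1 << 0 → word 0x01
state:2 = 0 → 0x0 << 1 → word 0x01
bank:1 = 0 → 0x0 << 3 → word 0x01
kind:2 = 3 → 0x3 << 4 → word 0x31
ver:1 = 1 → 0x1 << 6 → word 0x71
type:1 = 1 → 0x1 << 7 → word 0xf1
word = 0xf1 → little-endian bytes:
  [0]=0xf1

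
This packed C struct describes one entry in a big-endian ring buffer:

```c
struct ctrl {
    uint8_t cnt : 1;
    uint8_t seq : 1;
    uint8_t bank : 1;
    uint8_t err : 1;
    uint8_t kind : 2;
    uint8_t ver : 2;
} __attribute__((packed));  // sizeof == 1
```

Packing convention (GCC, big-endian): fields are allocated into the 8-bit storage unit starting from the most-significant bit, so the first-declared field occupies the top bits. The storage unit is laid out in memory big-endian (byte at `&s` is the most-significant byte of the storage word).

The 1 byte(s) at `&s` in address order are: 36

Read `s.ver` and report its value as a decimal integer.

[0]=0x36 (big-endian) → word 0x36
cnt [7+:1] = (word>>7) & 0x1 = 0
seq [6+:1] = (word>>6) & 0x1 = 0
bank [5+:1] = (word>>5) & 0x1 = 1
err [4+:1] = (word>>4) & 0x1 = 1
kind [2+:2] = (word>>2) & 0x3 = 1
ver [0+:2] = (word>>0) & 0x3 = 2  ←

2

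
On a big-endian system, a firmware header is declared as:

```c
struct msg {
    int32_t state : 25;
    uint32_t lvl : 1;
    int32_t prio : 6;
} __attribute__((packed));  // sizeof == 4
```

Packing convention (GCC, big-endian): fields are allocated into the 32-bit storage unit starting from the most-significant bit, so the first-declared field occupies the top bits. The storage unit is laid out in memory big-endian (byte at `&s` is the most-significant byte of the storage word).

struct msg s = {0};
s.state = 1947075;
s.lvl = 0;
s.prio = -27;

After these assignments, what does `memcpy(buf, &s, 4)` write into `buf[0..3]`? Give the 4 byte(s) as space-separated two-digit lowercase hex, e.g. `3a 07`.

0e da e1 a5

state (25b) val=1947075 bits=0x1db5c3 at bit 7: 0x0edae180
lvl (1b) val=0 bits=0x0 at bit 6: 0x0edae180
prio (6b) val=-27 bits=0x25 at bit 0: 0x0edae1a5
word = 0x0edae1a5 → big-endian bytes:
  [0]=0x0e  [1]=0xda  [2]=0xe1  [3]=0xa5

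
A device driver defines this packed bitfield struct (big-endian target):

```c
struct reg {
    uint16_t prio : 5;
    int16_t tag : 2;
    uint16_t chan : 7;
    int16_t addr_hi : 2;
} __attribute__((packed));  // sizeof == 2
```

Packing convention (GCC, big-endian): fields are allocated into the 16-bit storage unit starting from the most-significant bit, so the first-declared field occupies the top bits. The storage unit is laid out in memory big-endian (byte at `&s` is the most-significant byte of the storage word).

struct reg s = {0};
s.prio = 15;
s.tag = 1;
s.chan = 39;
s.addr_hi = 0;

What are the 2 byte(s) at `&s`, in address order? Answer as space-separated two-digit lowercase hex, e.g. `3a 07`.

prio (5b) val=15 bits=0xf at bit 11: 0x7800
tag (2b) val=1 bits=0x1 at bit 9: 0x7a00
chan (7b) val=39 bits=0x27 at bit 2: 0x7a9c
addr_hi (2b) val=0 bits=0x0 at bit 0: 0x7a9c
word = 0x7a9c → big-endian bytes:
  [0]=0x7a  [1]=0x9c

7a 9c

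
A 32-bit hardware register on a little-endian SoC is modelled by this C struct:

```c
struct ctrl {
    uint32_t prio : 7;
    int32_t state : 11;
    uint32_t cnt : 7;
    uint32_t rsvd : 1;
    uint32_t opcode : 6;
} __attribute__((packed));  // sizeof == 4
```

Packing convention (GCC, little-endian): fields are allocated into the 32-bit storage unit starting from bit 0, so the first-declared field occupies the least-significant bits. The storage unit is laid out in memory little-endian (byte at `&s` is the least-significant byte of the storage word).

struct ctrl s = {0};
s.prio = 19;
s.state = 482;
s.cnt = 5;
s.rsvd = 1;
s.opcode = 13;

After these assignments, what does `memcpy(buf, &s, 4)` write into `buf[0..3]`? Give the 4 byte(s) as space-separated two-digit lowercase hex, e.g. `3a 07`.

13 f1 14 36

prio (7b) val=19 bits=0x13 at bit 0: 0x00000013
state (11b) val=482 bits=0x1e2 at bit 7: 0x0000f113
cnt (7b) val=5 bits=0x5 at bit 18: 0x0014f113
rsvd (1b) val=1 bits=0x1 at bit 25: 0x0214f113
opcode (6b) val=13 bits=0xd at bit 26: 0x3614f113
word = 0x3614f113 → little-endian bytes:
  [0]=0x13  [1]=0xf1  [2]=0x14  [3]=0x36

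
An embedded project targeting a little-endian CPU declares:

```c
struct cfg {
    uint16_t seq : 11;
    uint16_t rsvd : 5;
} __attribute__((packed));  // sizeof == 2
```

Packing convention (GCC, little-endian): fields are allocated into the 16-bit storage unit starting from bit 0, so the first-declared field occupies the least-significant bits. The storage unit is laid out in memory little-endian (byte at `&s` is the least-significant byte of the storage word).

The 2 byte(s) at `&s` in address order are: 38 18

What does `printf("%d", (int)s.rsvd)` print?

3

[0]=0x38 [1]=0x18 (little-endian) → word 0x1838
seq [0+:11] = (word>>0) & 0x7ff = 56
rsvd [11+:5] = (word>>11) & 0x1f = 3  ←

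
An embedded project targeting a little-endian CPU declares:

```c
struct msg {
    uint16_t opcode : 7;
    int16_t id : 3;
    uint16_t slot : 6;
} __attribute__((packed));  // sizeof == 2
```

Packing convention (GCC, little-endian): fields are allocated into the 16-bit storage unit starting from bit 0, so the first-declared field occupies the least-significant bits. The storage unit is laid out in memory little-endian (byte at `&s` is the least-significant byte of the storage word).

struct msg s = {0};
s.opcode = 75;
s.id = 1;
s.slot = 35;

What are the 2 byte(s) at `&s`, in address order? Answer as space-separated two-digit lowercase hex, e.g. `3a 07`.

[0+:7] opcode=75 & 0x7f = 0x4b; word=0x004b
[7+:3] id=1 & 0x7 = 0x1; word=0x00cb
[10+:6] slot=35 & 0x3f = 0x23; word=0x8ccb
word = 0x8ccb → little-endian bytes:
  [0]=0xcb  [1]=0x8c

cb 8c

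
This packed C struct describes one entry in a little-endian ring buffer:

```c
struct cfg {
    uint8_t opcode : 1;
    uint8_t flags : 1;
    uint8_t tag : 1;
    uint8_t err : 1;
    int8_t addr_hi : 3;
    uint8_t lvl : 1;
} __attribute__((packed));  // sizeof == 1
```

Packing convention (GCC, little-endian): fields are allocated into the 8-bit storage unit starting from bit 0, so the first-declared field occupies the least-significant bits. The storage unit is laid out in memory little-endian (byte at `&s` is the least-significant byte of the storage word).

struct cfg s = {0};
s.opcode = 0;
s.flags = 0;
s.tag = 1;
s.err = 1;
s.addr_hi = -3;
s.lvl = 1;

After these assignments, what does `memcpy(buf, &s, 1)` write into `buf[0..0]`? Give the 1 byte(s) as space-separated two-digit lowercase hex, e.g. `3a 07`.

dc

opcode:1 = 0 → 0x0 << 0 → word 0x00
flags:1 = 0 → 0x0 << 1 → word 0x00
tag:1 = 1 → 0x1 << 2 → word 0x04
err:1 = 1 → 0x1 << 3 → word 0x0c
addr_hi:3 = -3 → 0x5 << 4 → word 0x5c
lvl:1 = 1 → 0x1 << 7 → word 0xdc
word = 0xdc → little-endian bytes:
  [0]=0xdc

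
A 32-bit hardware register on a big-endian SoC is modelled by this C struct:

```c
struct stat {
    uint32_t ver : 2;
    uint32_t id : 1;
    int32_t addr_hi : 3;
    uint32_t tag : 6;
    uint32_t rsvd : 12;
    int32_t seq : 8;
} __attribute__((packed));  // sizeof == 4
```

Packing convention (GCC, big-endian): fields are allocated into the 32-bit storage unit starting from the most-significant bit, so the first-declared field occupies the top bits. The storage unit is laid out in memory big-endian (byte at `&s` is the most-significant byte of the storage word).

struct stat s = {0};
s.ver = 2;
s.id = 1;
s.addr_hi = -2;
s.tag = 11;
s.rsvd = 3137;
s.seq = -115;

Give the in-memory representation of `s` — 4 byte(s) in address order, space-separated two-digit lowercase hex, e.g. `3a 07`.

b8 bc 41 8d

ver:2 = 2 → 0x2 << 30 → word 0x80000000
id:1 = 1 → 0x1 << 29 → word 0xa0000000
addr_hi:3 = -2 → 0x6 << 26 → word 0xb8000000
tag:6 = 11 → 0xb << 20 → word 0xb8b00000
rsvd:12 = 3137 → 0xc41 << 8 → word 0xb8bc4100
seq:8 = -115 → 0x8d << 0 → word 0xb8bc418d
word = 0xb8bc418d → big-endian bytes:
  [0]=0xb8  [1]=0xbc  [2]=0x41  [3]=0x8d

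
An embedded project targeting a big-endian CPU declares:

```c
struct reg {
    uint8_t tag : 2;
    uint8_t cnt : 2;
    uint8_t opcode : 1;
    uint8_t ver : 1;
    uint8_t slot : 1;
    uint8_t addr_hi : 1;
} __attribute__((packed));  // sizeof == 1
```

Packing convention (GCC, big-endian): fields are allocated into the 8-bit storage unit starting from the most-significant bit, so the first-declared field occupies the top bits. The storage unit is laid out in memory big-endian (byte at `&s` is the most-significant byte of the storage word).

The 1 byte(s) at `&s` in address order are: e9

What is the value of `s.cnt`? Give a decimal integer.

2

[0]=0xe9 (big-endian) → word 0xe9
tag:2 @ bit 6 → (0xe9>>6)&0x3 = 0x3
cnt:2 @ bit 4 → (0xe9>>4)&0x3 = 0x2  ←
opcode:1 @ bit 3 → (0xe9>>3)&0x1 = 0x1
ver:1 @ bit 2 → (0xe9>>2)&0x1 = 0x0
slot:1 @ bit 1 → (0xe9>>1)&0x1 = 0x0
addr_hi:1 @ bit 0 → (0xe9>>0)&0x1 = 0x1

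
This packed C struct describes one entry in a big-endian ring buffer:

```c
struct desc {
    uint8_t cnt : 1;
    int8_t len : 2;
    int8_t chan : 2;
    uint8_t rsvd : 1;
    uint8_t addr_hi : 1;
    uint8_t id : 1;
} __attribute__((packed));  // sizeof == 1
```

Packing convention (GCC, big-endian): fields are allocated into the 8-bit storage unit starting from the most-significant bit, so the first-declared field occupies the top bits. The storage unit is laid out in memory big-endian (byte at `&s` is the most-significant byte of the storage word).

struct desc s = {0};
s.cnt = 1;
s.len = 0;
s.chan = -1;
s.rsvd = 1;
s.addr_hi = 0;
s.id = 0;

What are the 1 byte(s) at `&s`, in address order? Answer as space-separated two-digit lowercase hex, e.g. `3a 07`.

[7+:1] cnt=1 & 0x1 = 0x1; word=0x80
[5+:2] len=0 & 0x3 = 0x0; word=0x80
[3+:2] chan=-1 & 0x3 = 0x3; word=0x98
[2+:1] rsvd=1 & 0x1 = 0x1; word=0x9c
[1+:1] addr_hi=0 & 0x1 = 0x0; word=0x9c
[0+:1] id=0 & 0x1 = 0x0; word=0x9c
word = 0x9c → big-endian bytes:
  [0]=0x9c

9c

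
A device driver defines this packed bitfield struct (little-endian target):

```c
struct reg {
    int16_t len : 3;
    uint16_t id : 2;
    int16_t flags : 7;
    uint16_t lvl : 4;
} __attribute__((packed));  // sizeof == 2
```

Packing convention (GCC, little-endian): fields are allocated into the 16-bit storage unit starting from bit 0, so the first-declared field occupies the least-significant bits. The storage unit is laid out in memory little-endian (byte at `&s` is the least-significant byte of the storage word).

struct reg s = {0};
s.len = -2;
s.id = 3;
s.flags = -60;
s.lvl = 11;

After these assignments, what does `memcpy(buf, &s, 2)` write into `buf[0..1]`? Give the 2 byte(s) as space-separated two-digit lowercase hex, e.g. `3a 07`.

[0+:3] len=-2 & 0x7 = 0x6; word=0x0006
[3+:2] id=3 & 0x3 = 0x3; word=0x001e
[5+:7] flags=-60 & 0x7f = 0x44; word=0x089e
[12+:4] lvl=11 & 0xf = 0xb; word=0xb89e
word = 0xb89e → little-endian bytes:
  [0]=0x9e  [1]=0xb8

9e b8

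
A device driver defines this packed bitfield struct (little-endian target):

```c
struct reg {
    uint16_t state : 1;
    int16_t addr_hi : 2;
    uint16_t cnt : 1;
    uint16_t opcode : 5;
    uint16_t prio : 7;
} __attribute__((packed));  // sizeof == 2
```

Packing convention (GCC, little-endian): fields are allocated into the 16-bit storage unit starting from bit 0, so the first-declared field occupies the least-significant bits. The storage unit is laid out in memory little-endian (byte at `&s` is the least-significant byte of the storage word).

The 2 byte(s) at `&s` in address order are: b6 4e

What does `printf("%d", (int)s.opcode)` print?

[0]=0xb6 [1]=0x4e (little-endian) → word 0x4eb6
state [0+:1] = (word>>0) & 0x1 = 0
addr_hi [1+:2] = (word>>1) & 0x3 = 3
cnt [3+:1] = (word>>3) & 0x1 = 0
opcode [4+:5] = (word>>4) & 0x1f = 11  ←
prio [9+:7] = (word>>9) & 0x7f = 39

11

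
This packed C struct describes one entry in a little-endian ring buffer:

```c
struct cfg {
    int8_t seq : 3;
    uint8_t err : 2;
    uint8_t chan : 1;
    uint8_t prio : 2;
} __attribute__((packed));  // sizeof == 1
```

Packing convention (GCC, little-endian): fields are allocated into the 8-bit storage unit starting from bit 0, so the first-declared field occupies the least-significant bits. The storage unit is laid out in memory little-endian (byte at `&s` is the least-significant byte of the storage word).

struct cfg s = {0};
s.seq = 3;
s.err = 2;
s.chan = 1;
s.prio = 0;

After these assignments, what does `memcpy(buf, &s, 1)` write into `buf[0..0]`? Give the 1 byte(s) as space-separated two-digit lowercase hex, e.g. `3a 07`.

[0+:3] seq=3 & 0x7 = 0x3; word=0x03
[3+:2] err=2 & 0x3 = 0x2; word=0x13
[5+:1] chan=1 & 0x1 = 0x1; word=0x33
[6+:2] prio=0 & 0x3 = 0x0; word=0x33
word = 0x33 → little-endian bytes:
  [0]=0x33

33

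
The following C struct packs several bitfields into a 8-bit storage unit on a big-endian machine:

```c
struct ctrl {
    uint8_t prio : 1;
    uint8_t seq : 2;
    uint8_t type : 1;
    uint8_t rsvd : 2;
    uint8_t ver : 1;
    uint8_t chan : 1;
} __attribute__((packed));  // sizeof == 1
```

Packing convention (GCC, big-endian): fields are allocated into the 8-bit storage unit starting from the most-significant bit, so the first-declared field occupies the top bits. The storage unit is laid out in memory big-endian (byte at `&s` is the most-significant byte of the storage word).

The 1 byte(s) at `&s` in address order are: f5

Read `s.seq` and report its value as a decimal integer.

3

[0]=0xf5 (big-endian) → word 0xf5
prio:1 @ bit 7 → (0xf5>>7)&0x1 = 0x1
seq:2 @ bit 5 → (0xf5>>5)&0x3 = 0x3  ←
type:1 @ bit 4 → (0xf5>>4)&0x1 = 0x1
rsvd:2 @ bit 2 → (0xf5>>2)&0x3 = 0x1
ver:1 @ bit 1 → (0xf5>>1)&0x1 = 0x0
chan:1 @ bit 0 → (0xf5>>0)&0x1 = 0x1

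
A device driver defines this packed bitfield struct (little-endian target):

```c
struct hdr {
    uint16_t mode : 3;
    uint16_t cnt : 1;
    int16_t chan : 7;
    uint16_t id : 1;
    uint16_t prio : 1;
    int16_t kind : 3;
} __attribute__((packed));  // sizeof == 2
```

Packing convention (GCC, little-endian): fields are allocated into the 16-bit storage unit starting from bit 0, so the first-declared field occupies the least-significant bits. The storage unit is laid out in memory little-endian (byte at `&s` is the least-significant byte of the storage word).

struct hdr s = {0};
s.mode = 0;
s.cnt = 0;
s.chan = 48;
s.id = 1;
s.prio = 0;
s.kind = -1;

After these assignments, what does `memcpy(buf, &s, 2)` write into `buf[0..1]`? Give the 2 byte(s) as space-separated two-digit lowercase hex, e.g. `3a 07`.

[0+:3] mode=0 & 0x7 = 0x0; word=0x0000
[3+:1] cnt=0 & 0x1 = 0x0; word=0x0000
[4+:7] chan=48 & 0x7f = 0x30; word=0x0300
[11+:1] id=1 & 0x1 = 0x1; word=0x0b00
[12+:1] prio=0 & 0x1 = 0x0; word=0x0b00
[13+:3] kind=-1 & 0x7 = 0x7; word=0xeb00
word = 0xeb00 → little-endian bytes:
  [0]=0x00  [1]=0xeb

00 eb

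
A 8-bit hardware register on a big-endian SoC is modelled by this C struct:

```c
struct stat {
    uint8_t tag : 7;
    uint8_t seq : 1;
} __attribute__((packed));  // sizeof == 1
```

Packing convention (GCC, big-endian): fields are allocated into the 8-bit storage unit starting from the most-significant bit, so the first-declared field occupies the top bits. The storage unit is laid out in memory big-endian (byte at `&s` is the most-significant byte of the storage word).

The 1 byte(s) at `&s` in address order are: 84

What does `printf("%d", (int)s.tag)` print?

66

[0]=0x84 (big-endian) → word 0x84
tag:7 @ bit 1 → (0x84>>1)&0x7f = 0x42  ←
seq:1 @ bit 0 → (0x84>>0)&0x1 = 0x0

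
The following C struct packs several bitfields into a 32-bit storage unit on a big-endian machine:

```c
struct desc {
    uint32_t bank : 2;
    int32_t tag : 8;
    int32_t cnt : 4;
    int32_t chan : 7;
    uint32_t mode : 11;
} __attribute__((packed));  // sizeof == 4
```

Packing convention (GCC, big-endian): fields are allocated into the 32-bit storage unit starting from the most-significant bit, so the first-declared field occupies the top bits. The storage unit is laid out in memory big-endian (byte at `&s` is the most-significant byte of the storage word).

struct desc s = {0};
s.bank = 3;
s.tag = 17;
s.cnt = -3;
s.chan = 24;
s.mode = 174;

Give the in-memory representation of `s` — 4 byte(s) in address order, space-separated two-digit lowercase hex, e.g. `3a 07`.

c4 74 c0 ae

[30+:2] bank=3 & 0x3 = 0x3; word=0xc0000000
[22+:8] tag=17 & 0xff = 0x11; word=0xc4400000
[18+:4] cnt=-3 & 0xf = 0xd; word=0xc4740000
[11+:7] chan=24 & 0x7f = 0x18; word=0xc474c000
[0+:11] mode=174 & 0x7ff = 0xae; word=0xc474c0ae
word = 0xc474c0ae → big-endian bytes:
  [0]=0xc4  [1]=0x74  [2]=0xc0  [3]=0xae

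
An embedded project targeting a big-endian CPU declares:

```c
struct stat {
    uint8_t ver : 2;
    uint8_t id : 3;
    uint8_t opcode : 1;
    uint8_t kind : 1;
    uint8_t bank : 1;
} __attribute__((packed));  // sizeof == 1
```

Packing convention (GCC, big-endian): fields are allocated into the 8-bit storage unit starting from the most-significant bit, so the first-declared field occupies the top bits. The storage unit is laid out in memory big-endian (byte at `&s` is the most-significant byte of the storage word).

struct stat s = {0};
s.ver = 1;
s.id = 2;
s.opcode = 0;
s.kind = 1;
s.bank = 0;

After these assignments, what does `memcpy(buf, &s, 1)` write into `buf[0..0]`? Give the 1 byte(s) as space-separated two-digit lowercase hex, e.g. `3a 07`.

52

ver:2 = 1 → 0x1 << 6 → word 0x40
id:3 = 2 → 0x2 << 3 → word 0x50
opcode:1 = 0 → 0x0 << 2 → word 0x50
kind:1 = 1 → 0x1 << 1 → word 0x52
bank:1 = 0 → 0x0 << 0 → word 0x52
word = 0x52 → big-endian bytes:
  [0]=0x52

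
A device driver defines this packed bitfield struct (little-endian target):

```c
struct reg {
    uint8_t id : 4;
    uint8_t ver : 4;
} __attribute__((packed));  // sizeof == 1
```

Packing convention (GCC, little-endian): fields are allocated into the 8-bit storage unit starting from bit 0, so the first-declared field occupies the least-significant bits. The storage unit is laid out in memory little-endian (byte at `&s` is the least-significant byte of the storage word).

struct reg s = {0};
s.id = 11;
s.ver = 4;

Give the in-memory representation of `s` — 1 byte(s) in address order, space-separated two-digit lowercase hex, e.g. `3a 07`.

4b

id:4 = 11 → 0xb << 0 → word 0x0b
ver:4 = 4 → 0x4 << 4 → word 0x4b
word = 0x4b → little-endian bytes:
  [0]=0x4b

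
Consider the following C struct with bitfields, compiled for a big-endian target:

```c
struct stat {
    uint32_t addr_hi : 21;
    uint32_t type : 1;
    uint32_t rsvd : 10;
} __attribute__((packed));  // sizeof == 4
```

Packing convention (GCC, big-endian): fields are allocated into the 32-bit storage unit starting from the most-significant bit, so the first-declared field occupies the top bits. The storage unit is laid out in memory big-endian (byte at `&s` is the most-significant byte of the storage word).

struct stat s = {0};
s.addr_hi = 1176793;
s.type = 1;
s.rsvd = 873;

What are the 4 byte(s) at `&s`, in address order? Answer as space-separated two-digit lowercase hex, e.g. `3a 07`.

[11+:21] addr_hi=1176793 & 0x1fffff = 0x11f4d9; word=0x8fa6c800
[10+:1] type=1 & 0x1 = 0x1; word=0x8fa6cc00
[0+:10] rsvd=873 & 0x3ff = 0x369; word=0x8fa6cf69
word = 0x8fa6cf69 → big-endian bytes:
  [0]=0x8f  [1]=0xa6  [2]=0xcf  [3]=0x69

8f a6 cf 69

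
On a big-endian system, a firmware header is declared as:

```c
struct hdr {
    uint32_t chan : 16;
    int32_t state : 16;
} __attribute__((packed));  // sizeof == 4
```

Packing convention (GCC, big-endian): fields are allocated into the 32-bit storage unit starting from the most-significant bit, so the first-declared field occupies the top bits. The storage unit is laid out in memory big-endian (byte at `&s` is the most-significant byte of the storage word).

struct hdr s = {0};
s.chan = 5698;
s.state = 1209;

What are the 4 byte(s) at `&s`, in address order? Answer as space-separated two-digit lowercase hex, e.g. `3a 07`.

chan:16 = 5698 → 0x1642 << 16 → word 0x16420000
state:16 = 1209 → 0x4b9 << 0 → word 0x164204b9
word = 0x164204b9 → big-endian bytes:
  [0]=0x16  [1]=0x42  [2]=0x04  [3]=0xb9

16 42 04 b9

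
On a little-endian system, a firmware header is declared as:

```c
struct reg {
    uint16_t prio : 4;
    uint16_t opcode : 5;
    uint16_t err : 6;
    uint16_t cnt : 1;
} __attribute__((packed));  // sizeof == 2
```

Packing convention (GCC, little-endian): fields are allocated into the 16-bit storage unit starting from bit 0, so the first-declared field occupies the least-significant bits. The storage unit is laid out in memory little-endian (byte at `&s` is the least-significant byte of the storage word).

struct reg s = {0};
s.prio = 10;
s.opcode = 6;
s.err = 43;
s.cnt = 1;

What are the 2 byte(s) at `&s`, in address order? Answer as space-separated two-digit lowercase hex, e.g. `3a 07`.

prio (4b) val=10 bits=0xa at bit 0: 0x000a
opcode (5b) val=6 bits=0x6 at bit 4: 0x006a
err (6b) val=43 bits=0x2b at bit 9: 0x566a
cnt (1b) val=1 bits=0x1 at bit 15: 0xd66a
word = 0xd66a → little-endian bytes:
  [0]=0x6a  [1]=0xd6

6a d6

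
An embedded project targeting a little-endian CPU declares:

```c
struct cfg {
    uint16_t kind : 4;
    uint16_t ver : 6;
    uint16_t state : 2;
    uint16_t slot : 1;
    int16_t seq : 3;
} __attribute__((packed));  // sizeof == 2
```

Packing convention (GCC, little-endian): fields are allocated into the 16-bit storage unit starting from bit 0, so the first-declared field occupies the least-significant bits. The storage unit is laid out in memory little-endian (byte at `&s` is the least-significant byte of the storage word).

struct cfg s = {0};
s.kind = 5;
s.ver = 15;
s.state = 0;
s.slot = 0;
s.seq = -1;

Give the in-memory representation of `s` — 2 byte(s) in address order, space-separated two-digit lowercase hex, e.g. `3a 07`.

[0+:4] kind=5 & 0xf = 0x5; word=0x0005
[4+:6] ver=15 & 0x3f = 0xf; word=0x00f5
[10+:2] state=0 & 0x3 = 0x0; word=0x00f5
[12+:1] slot=0 & 0x1 = 0x0; word=0x00f5
[13+:3] seq=-1 & 0x7 = 0x7; word=0xe0f5
word = 0xe0f5 → little-endian bytes:
  [0]=0xf5  [1]=0xe0

f5 e0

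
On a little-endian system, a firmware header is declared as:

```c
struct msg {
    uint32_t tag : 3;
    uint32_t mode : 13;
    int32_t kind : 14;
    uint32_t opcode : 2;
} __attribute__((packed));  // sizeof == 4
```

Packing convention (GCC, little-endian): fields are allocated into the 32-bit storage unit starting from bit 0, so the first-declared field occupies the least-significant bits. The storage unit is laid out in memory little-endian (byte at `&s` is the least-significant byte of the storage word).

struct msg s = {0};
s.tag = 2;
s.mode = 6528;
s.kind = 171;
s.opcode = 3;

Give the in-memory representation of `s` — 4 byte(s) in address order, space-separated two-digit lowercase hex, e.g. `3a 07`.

[0+:3] tag=2 & 0x7 = 0x2; word=0x00000002
[3+:13] mode=6528 & 0x1fff = 0x1980; word=0x0000cc02
[16+:14] kind=171 & 0x3fff = 0xab; word=0x00abcc02
[30+:2] opcode=3 & 0x3 = 0x3; word=0xc0abcc02
word = 0xc0abcc02 → little-endian bytes:
  [0]=0x02  [1]=0xcc  [2]=0xab  [3]=0xc0

02 cc ab c0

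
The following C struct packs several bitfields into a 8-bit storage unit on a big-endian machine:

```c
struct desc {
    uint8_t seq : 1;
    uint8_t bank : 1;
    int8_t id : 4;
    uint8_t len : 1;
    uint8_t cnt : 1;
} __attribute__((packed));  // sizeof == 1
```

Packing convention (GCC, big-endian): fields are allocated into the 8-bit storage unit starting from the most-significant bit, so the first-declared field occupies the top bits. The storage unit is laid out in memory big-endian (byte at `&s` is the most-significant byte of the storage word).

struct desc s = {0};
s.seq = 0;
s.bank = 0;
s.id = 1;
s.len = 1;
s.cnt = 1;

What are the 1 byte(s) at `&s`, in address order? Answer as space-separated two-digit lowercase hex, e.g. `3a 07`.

seq:1 = 0 → 0x0 << 7 → word 0x00
bank:1 = 0 → 0x0 << 6 → word 0x00
id:4 = 1 → 0x1 << 2 → word 0x04
len:1 = 1 → 0x1 << 1 → word 0x06
cnt:1 = 1 → 0x1 << 0 → word 0x07
word = 0x07 → big-endian bytes:
  [0]=0x07

07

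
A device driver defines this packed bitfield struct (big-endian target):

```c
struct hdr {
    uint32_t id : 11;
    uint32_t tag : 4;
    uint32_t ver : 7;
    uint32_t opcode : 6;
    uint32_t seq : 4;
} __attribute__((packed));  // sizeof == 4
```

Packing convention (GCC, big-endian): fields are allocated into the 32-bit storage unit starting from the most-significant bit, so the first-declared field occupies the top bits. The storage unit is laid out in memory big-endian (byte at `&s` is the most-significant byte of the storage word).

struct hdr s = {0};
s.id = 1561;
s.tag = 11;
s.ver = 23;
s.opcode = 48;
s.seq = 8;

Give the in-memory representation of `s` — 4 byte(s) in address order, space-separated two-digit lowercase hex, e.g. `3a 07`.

c3 36 5f 08

id (11b) val=1561 bits=0x619 at bit 21: 0xc3200000
tag (4b) val=11 bits=0xb at bit 17: 0xc3360000
ver (7b) val=23 bits=0x17 at bit 10: 0xc3365c00
opcode (6b) val=48 bits=0x30 at bit 4: 0xc3365f00
seq (4b) val=8 bits=0x8 at bit 0: 0xc3365f08
word = 0xc3365f08 → big-endian bytes:
  [0]=0xc3  [1]=0x36  [2]=0x5f  [3]=0x08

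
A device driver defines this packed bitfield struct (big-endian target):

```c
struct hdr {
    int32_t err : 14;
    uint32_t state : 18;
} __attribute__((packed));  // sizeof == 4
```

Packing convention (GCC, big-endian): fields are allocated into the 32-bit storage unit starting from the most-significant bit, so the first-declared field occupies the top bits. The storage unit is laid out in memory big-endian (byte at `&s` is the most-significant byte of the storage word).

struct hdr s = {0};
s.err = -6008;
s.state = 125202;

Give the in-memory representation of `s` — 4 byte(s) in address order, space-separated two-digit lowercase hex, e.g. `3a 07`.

a2 21 e9 12

[18+:14] err=-6008 & 0x3fff = 0x2888; word=0xa2200000
[0+:18] state=125202 & 0x3ffff = 0x1e912; word=0xa221e912
word = 0xa221e912 → big-endian bytes:
  [0]=0xa2  [1]=0x21  [2]=0xe9  [3]=0x12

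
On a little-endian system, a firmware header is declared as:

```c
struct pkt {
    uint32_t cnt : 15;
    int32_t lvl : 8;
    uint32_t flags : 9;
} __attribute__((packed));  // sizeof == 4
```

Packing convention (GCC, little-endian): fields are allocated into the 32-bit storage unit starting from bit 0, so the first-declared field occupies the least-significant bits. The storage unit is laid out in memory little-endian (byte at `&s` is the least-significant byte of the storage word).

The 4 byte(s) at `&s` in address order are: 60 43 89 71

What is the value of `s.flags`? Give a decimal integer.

[0]=0x60 [1]=0x43 [2]=0x89 [3]=0x71 (little-endian) → word 0x71894360
cnt [0+:15] = (word>>0) & 0x7fff = 17248
lvl [15+:8] = (word>>15) & 0xff = 18
flags [23+:9] = (word>>23) & 0x1ff = 227  ←

227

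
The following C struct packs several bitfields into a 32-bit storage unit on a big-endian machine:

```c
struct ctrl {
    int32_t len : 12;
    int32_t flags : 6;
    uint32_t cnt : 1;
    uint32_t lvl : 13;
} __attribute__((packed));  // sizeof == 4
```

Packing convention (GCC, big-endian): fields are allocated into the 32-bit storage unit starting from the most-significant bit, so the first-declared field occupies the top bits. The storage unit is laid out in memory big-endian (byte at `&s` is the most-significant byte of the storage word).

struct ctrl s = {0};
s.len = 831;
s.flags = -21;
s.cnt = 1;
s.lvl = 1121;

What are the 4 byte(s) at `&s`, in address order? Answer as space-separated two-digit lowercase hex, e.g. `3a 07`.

len:12 = 831 → 0x33f << 20 → word 0x33f00000
flags:6 = -21 → 0x2b << 14 → word 0x33fac000
cnt:1 = 1 → 0x1 << 13 → word 0x33fae000
lvl:13 = 1121 → 0x461 << 0 → word 0x33fae461
word = 0x33fae461 → big-endian bytes:
  [0]=0x33  [1]=0xfa  [2]=0xe4  [3]=0x61

33 fa e4 61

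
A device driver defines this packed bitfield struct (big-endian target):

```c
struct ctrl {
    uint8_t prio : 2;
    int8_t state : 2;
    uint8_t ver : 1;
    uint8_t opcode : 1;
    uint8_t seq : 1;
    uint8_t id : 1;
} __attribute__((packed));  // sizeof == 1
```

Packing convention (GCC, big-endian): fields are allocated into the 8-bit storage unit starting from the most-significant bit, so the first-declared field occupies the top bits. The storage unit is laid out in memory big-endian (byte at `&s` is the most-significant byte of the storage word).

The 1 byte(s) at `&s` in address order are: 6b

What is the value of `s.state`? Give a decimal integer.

-2

[0]=0x6b (big-endian) → word 0x6b
prio:2 @ bit 6 → (0x6b>>6)&0x3 = 0x1
state:2 @ bit 4 → (0x6b>>4)&0x3 = 0x2  ←
ver:1 @ bit 3 → (0x6b>>3)&0x1 = 0x1
opcode:1 @ bit 2 → (0x6b>>2)&0x1 = 0x0
seq:1 @ bit 1 → (0x6b>>1)&0x1 = 0x1
id:1 @ bit 0 → (0x6b>>0)&0x1 = 0x1
state signed 2b, MSB=1: 2 - 4 = -2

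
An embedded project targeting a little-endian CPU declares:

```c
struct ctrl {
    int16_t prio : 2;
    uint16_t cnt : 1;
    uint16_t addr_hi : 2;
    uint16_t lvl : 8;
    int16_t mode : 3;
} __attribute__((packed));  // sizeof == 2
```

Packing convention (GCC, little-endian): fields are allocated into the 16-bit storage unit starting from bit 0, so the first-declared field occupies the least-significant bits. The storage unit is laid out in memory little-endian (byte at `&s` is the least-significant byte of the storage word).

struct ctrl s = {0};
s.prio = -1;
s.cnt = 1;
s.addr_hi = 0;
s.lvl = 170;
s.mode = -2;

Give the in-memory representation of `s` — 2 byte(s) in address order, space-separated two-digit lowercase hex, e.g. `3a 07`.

prio:2 = -1 → 0x3 << 0 → word 0x0003
cnt:1 = 1 → 0x1 << 2 → word 0x0007
addr_hi:2 = 0 → 0x0 << 3 → word 0x0007
lvl:8 = 170 → 0xaa << 5 → word 0x1547
mode:3 = -2 → 0x6 << 13 → word 0xd547
word = 0xd547 → little-endian bytes:
  [0]=0x47  [1]=0xd5

47 d5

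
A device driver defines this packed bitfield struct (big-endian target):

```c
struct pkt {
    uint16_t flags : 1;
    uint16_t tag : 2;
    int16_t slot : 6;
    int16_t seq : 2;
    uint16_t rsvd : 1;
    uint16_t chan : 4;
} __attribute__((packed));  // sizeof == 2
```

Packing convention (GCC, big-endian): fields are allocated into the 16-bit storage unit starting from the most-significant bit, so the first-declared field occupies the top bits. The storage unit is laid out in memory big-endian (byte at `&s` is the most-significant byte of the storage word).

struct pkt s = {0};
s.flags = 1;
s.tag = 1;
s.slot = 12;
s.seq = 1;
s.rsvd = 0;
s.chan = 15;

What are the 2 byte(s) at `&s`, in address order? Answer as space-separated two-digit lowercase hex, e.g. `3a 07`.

a6 2f

flags (1b) val=1 bits=0x1 at bit 15: 0x8000
tag (2b) val=1 bits=0x1 at bit 13: 0xa000
slot (6b) val=12 bits=0xc at bit 7: 0xa600
seq (2b) val=1 bits=0x1 at bit 5: 0xa620
rsvd (1b) val=0 bits=0x0 at bit 4: 0xa620
chan (4b) val=15 bits=0xf at bit 0: 0xa62f
word = 0xa62f → big-endian bytes:
  [0]=0xa6  [1]=0x2f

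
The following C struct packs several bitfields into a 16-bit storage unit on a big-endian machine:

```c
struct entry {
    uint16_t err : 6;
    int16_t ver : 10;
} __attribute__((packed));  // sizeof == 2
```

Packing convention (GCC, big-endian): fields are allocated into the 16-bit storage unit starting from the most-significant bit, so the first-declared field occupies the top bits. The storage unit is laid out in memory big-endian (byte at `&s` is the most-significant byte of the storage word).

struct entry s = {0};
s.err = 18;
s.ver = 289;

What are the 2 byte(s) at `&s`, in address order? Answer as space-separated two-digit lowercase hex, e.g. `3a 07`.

[10+:6] err=18 & 0x3f = 0x12; word=0x4800
[0+:10] ver=289 & 0x3ff = 0x121; word=0x4921
word = 0x4921 → big-endian bytes:
  [0]=0x49  [1]=0x21

49 21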